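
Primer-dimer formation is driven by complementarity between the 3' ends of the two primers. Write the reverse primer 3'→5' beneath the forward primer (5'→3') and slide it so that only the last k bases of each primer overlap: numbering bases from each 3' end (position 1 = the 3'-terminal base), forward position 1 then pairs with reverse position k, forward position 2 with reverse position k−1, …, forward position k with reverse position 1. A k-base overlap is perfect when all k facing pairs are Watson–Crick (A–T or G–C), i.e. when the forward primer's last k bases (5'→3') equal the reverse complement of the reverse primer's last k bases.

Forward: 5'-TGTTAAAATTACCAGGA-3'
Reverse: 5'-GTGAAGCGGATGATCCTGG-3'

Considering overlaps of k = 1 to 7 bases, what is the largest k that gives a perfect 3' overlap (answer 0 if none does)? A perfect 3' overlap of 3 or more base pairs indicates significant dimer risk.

Longest perfect overlap: 6 complementary base pairs; significant dimer risk (threshold 3).

Last 7 bases (5'→3') — forward …ACCAGGA, reverse …ATCCTGG.
Reverse complement of the reverse primer's last 7 bases: CCAGGAT; its first k bases are the reverse complement of the reverse primer's last k bases, so a perfect k-base overlap needs the forward primer's last k bases to equal them.
Comparing (forward last k vs required): k=1: A vs C ✗; k=2: GA vs CC ✗; k=3: GGA vs CCA ✗; k=4: AGGA vs CCAG ✗; k=5: CAGGA vs CCAGG ✗; k=6: CCAGGA vs CCAGGA ✓; k=7: ACCAGGA vs CCAGGAT ✗.
Only k = 6 is perfect, so the longest perfect 3' overlap is 6.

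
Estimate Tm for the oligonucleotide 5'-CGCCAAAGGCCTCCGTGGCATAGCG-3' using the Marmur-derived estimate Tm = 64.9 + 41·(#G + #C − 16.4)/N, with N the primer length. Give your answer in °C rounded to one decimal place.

Base counts: A=5, T=3, G=8, C=9; G+C = 17, N = 25.
Tm = 64.9 + 41·(17 − 16.4)/25 = 64.9 + 24.60/25 = 65.9°C.

65.9°C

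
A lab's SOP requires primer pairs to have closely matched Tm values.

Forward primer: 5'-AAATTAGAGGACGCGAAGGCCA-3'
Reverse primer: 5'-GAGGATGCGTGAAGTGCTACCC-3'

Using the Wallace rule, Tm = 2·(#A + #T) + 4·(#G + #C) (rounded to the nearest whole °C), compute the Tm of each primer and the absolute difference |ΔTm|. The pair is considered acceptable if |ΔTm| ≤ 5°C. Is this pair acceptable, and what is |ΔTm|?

|ΔTm| = 4°C; the pair is acceptable.

Forward: A=9 T=2 G=7 C=4 → Tm = 2·11 + 4·11 = 66°C.
Reverse: A=5 T=4 G=8 C=5 → Tm = 2·9 + 4·13 = 70°C.
|ΔTm| = |66 − 70| = 4°C, ≤ 5°C.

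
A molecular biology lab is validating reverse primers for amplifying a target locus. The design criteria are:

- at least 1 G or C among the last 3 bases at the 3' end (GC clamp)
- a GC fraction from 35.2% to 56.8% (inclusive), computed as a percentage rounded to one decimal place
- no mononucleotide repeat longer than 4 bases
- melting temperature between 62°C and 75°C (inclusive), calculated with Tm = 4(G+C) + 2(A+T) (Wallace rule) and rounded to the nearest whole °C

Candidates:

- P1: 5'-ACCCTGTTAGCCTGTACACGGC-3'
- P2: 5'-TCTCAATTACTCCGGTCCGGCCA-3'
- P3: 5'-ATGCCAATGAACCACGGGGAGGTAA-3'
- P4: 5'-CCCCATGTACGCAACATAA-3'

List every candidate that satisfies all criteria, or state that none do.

P2 only.

P1 (22 nt, A=4 T=5 G=5 C=8): 3' end GGC has 3 G/C ✓; GC 13/22 = 59.1%, outside 35.2–56.8% ✗; longest run = 3 ✓; Tm = 2·9 + 4·13 = 70°C ✓ — fails.
P2 (23 nt, A=4 T=6 G=4 C=9): 3' end CCA has 2 G/C ✓; GC 13/23 = 56.5% ✓; longest run = 2 ✓; Tm = 2·10 + 4·13 = 72°C ✓ — passes.
P3 (25 nt, A=9 T=3 G=8 C=5): 3' end TAA has 0 G/C, need ≥1 ✗; GC 13/25 = 52.0% ✓; longest run = 4 ✓; Tm = 2·12 + 4·13 = 76°C, outside 62–75°C ✗ — fails.
P4 (19 nt, A=7 T=3 G=2 C=7): 3' end TAA has 0 G/C, need ≥1 ✗; GC 9/19 = 47.4% ✓; longest run = 4 ✓; Tm = 2·10 + 4·9 = 56°C, outside 62–75°C ✗ — fails.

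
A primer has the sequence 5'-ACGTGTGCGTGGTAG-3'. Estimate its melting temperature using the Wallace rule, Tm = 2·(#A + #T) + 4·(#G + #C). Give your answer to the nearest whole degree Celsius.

Base counts: A=2, T=4, G=7, C=2 (length 15).
Tm = 2·(2+4) + 4·(7+2) = 2·6 + 4·9 = 12 + 36 = 48°C.

48°C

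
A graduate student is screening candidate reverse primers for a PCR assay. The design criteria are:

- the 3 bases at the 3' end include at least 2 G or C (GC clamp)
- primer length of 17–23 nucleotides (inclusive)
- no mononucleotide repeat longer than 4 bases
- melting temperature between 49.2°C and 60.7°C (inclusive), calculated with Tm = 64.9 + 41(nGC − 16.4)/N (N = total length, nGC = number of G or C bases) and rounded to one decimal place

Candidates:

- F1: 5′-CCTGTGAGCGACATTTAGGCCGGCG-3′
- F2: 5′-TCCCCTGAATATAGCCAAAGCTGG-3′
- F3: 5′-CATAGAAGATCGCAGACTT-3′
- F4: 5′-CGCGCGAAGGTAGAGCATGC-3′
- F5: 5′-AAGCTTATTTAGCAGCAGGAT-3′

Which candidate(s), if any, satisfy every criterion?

F1 (25 nt, A=4 T=5 G=9 C=7): 3' end GCG has 3 G/C ✓; length 25, outside 17–23 ✗; longest run = 3 ✓; Tm = 64.9 + 41·(16 − 16.4)/25 = 64.2°C, outside 49.2–60.7°C ✗ — fails.
F2 (24 nt, A=7 T=5 G=5 C=7): 3' end TGG has 2 G/C ✓; length 24, outside 17–23 ✗; longest run = 4 ✓; Tm = 64.9 + 41·(12 − 16.4)/24 = 57.4°C ✓ — fails.
F3 (19 nt, A=7 T=4 G=4 C=4): 3' end CTT has 1 G/C, need ≥2 ✗; length 19 ✓; longest run = 2 ✓; Tm = 64.9 + 41·(8 − 16.4)/19 = 46.8°C, outside 49.2–60.7°C ✗ — fails.
F4 (20 nt, A=5 T=2 G=8 C=5): 3' end TGC has 2 G/C ✓; length 20 ✓; longest run = 2 ✓; Tm = 64.9 + 41·(13 − 16.4)/20 = 57.9°C ✓ — passes.
F5 (21 nt, A=7 T=6 G=5 C=3): 3' end GAT has 1 G/C, need ≥2 ✗; length 21 ✓; longest run = 3 ✓; Tm = 64.9 + 41·(8 − 16.4)/21 = 48.5°C, outside 49.2–60.7°C ✗ — fails.

F4 only.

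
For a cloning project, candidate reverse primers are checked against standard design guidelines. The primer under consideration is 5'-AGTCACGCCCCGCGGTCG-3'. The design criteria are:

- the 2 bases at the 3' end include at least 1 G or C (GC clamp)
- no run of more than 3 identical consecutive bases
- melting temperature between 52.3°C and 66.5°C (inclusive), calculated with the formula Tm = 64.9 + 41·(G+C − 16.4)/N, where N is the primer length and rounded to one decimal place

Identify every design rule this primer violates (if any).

Base counts: A=2, T=2, G=6, C=8 (length 18).
GC clamp: 3' end CG has 2 G/C ✓
homopolymer run: longest run = 4, exceeds 3 ✗
Tm: Tm = 64.9 + 41·(14 − 16.4)/18 = 59.4°C ✓

Fails: homopolymer run.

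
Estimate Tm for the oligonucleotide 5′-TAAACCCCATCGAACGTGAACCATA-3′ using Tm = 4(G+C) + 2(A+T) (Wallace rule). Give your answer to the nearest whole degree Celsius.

Base counts: A=10, T=4, G=3, C=8 (length 25).
Tm = 2·(10+4) + 4·(3+8) = 2·14 + 4·11 = 28 + 44 = 72°C.

72°C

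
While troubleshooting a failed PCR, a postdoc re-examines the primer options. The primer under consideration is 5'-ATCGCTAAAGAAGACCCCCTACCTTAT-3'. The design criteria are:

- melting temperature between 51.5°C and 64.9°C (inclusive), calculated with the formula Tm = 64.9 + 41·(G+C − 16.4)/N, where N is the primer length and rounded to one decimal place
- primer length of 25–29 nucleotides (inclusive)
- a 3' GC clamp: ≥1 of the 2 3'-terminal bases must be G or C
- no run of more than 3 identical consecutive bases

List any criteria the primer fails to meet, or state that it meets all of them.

Fails: GC clamp, homopolymer run.

Base counts: A=9, T=6, G=3, C=9 (length 27).
Tm: Tm = 64.9 + 41·(12 − 16.4)/27 = 58.2°C ✓
length: length 27 ✓
GC clamp: 3' end AT has 0 G/C, need ≥1 ✗
homopolymer run: longest run = 5, exceeds 3 ✗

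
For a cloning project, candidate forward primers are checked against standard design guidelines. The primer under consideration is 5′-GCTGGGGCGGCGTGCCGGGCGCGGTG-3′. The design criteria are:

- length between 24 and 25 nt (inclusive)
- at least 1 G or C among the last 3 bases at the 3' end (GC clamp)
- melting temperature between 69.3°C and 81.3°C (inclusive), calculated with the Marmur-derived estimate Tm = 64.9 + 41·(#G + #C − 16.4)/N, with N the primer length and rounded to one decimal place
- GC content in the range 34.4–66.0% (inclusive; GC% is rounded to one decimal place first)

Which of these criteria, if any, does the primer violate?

Base counts: A=0, T=3, G=16, C=7 (length 26).
length: length 26, outside 24–25 ✗
GC clamp: 3' end GTG has 2 G/C ✓
Tm: Tm = 64.9 + 41·(23 − 16.4)/26 = 75.3°C ✓
GC content: GC 23/26 = 88.5%, outside 34.4–66.0% ✗

Fails: length, GC content.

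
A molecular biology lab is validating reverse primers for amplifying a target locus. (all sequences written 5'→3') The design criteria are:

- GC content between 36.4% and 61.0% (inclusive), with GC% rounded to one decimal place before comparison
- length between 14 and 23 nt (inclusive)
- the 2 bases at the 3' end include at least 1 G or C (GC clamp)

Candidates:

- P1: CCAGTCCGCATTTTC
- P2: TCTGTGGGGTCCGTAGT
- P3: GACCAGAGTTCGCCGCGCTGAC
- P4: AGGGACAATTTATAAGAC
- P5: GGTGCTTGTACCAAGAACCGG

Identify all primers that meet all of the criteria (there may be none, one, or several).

P1 (15 nt, A=2 T=5 G=2 C=6): GC 8/15 = 53.3% ✓; length 15 ✓; 3' end TC has 1 G/C ✓ — passes.
P2 (17 nt, A=1 T=6 G=7 C=3): GC 10/17 = 58.8% ✓; length 17 ✓; 3' end GT has 1 G/C ✓ — passes.
P3 (22 nt, A=4 T=3 G=7 C=8): GC 15/22 = 68.2%, outside 36.4–61.0% ✗; length 22 ✓; 3' end AC has 1 G/C ✓ — fails.
P4 (18 nt, A=8 T=4 G=4 C=2): GC 6/18 = 33.3%, outside 36.4–61.0% ✗; length 18 ✓; 3' end AC has 1 G/C ✓ — fails.
P5 (21 nt, A=5 T=4 G=7 C=5): GC 12/21 = 57.1% ✓; length 21 ✓; 3' end GG has 2 G/C ✓ — passes.

P1, P2 and P5.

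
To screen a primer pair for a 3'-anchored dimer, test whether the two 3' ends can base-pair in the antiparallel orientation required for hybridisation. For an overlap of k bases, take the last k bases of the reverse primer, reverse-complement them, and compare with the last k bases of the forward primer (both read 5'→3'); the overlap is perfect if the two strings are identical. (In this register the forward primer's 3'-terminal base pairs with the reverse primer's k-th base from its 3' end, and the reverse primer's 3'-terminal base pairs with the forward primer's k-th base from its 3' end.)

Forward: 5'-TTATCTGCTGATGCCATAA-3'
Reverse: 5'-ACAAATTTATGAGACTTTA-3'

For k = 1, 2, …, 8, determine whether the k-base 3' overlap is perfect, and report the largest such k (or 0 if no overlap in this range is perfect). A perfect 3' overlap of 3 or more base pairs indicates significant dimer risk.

Longest perfect overlap: 3 complementary base pairs; significant dimer risk (threshold 3).

Last 8 bases (5'→3') — forward …TGCCATAA, reverse …AGACTTTA.
Reverse complement of the reverse primer's last 8 bases: TAAAGTCT; its first k bases are the reverse complement of the reverse primer's last k bases, so a perfect k-base overlap needs the forward primer's last k bases to equal them.
Comparing (forward last k vs required): k=1: A vs T ✗; k=2: AA vs TA ✗; k=3: TAA vs TAA ✓; k=4: ATAA vs TAAA ✗; k=5: CATAA vs TAAAG ✗; k=6: CCATAA vs TAAAGT ✗; k=7: GCCATAA vs TAAAGTC ✗; k=8: TGCCATAA vs TAAAGTCT ✗.
Only k = 3 is perfect, so the longest perfect 3' overlap is 3.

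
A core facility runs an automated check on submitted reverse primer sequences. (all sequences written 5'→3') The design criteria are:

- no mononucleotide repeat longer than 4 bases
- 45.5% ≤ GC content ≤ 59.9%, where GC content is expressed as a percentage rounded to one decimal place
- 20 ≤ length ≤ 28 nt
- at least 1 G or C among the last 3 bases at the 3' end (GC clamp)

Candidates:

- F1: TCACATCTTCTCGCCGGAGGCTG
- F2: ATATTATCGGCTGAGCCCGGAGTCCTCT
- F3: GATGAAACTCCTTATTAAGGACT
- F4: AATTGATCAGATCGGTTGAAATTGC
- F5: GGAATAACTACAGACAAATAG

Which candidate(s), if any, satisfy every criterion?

F2 only.

F1 (23 nt, A=3 T=6 G=6 C=8): longest run = 2 ✓; GC 14/23 = 60.9%, outside 45.5–59.9% ✗; length 23 ✓; 3' end CTG has 2 G/C ✓ — fails.
F2 (28 nt, A=5 T=8 G=7 C=8): longest run = 3 ✓; GC 15/28 = 53.6% ✓; length 28 ✓; 3' end TCT has 1 G/C ✓ — passes.
F3 (23 nt, A=8 T=7 G=4 C=4): longest run = 3 ✓; GC 8/23 = 34.8%, outside 45.5–59.9% ✗; length 23 ✓; 3' end ACT has 1 G/C ✓ — fails.
F4 (25 nt, A=8 T=8 G=6 C=3): longest run = 3 ✓; GC 9/25 = 36.0%, outside 45.5–59.9% ✗; length 25 ✓; 3' end TGC has 2 G/C ✓ — fails.
F5 (21 nt, A=11 T=3 G=4 C=3): longest run = 3 ✓; GC 7/21 = 33.3%, outside 45.5–59.9% ✗; length 21 ✓; 3' end TAG has 1 G/C ✓ — fails.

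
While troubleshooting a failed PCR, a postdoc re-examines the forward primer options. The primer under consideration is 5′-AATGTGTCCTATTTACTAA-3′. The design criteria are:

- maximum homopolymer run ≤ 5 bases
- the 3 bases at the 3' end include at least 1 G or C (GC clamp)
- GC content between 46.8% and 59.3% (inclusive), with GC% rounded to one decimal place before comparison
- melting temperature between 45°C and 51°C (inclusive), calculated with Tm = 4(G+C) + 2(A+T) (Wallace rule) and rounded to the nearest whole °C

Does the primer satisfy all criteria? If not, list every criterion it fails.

Fails: GC clamp, GC content.

Base counts: A=6, T=8, G=2, C=3 (length 19).
homopolymer run: longest run = 3 ✓
GC clamp: 3' end TAA has 0 G/C, need ≥1 ✗
GC content: GC 5/19 = 26.3%, outside 46.8–59.3% ✗
Tm: Tm = 2·14 + 4·5 = 48°C ✓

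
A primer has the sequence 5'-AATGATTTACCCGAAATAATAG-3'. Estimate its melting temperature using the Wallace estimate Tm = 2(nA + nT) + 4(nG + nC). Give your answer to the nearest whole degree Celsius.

Base counts: A=10, T=6, G=3, C=3 (length 22).
Tm = 2·(10+6) + 4·(3+3) = 2·16 + 4·6 = 32 + 24 = 56°C.

56°C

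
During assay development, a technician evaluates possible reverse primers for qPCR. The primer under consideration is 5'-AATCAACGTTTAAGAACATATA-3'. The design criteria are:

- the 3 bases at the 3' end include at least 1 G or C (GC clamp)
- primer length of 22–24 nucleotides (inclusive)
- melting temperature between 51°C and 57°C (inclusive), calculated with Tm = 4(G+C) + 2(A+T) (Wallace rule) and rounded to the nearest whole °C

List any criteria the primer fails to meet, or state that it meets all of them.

Base counts: A=11, T=6, G=2, C=3 (length 22).
GC clamp: 3' end ATA has 0 G/C, need ≥1 ✗
length: length 22 ✓
Tm: Tm = 2·17 + 4·5 = 54°C ✓

Fails: GC clamp.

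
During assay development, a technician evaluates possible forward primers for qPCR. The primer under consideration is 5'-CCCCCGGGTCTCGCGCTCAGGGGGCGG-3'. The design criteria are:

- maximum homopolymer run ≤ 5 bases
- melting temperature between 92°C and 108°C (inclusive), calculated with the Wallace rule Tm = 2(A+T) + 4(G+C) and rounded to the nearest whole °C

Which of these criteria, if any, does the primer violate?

Meets all criteria.

Base counts: A=1, T=3, G=12, C=11 (length 27).
homopolymer run: longest run = 5 ✓
Tm: Tm = 2·4 + 4·23 = 100°C ✓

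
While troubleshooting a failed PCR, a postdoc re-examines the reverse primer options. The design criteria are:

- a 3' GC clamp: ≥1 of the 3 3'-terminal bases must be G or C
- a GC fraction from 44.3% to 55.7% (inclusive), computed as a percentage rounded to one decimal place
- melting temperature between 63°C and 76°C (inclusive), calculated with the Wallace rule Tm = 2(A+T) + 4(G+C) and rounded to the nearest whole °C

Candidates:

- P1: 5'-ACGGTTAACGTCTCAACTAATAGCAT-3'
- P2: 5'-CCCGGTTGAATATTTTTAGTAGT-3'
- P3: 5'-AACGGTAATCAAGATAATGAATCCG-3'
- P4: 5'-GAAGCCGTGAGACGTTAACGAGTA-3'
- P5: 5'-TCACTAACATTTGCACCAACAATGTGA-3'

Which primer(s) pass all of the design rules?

P1 (26 nt, A=9 T=7 G=4 C=6): 3' end CAT has 1 G/C ✓; GC 10/26 = 38.5%, outside 44.3–55.7% ✗; Tm = 2·16 + 4·10 = 72°C ✓ — fails.
P2 (23 nt, A=5 T=10 G=5 C=3): 3' end AGT has 1 G/C ✓; GC 8/23 = 34.8%, outside 44.3–55.7% ✗; Tm = 2·15 + 4·8 = 62°C, outside 63–76°C ✗ — fails.
P3 (25 nt, A=11 T=5 G=5 C=4): 3' end CCG has 3 G/C ✓; GC 9/25 = 36.0%, outside 44.3–55.7% ✗; Tm = 2·16 + 4·9 = 68°C ✓ — fails.
P4 (24 nt, A=8 T=4 G=8 C=4): 3' end GTA has 1 G/C ✓; GC 12/24 = 50.0% ✓; Tm = 2·12 + 4·12 = 72°C ✓ — passes.
P5 (27 nt, A=10 T=7 G=3 C=7): 3' end TGA has 1 G/C ✓; GC 10/27 = 37.0%, outside 44.3–55.7% ✗; Tm = 2·17 + 4·10 = 74°C ✓ — fails.

P4 only.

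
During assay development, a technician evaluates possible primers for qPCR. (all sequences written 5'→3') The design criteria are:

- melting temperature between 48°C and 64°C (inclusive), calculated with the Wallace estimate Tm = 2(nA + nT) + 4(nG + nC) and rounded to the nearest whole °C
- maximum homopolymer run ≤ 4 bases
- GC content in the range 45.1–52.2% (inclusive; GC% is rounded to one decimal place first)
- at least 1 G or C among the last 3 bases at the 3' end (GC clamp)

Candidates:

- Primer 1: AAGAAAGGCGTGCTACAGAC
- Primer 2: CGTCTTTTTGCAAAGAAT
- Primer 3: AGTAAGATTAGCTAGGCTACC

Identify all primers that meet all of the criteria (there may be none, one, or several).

Primer 1 (20 nt, A=8 T=2 G=6 C=4): Tm = 2·10 + 4·10 = 60°C ✓; longest run = 3 ✓; GC 10/20 = 50.0% ✓; 3' end GAC has 2 G/C ✓ — passes.
Primer 2 (18 nt, A=5 T=7 G=3 C=3): Tm = 2·12 + 4·6 = 48°C ✓; longest run = 5, exceeds 4 ✗; GC 6/18 = 33.3%, outside 45.1–52.2% ✗; 3' end AAT has 0 G/C, need ≥1 ✗ — fails.
Primer 3 (21 nt, A=7 T=5 G=5 C=4): Tm = 2·12 + 4·9 = 60°C ✓; longest run = 2 ✓; GC 9/21 = 42.9%, outside 45.1–52.2% ✗; 3' end ACC has 2 G/C ✓ — fails.

Primer 1 only.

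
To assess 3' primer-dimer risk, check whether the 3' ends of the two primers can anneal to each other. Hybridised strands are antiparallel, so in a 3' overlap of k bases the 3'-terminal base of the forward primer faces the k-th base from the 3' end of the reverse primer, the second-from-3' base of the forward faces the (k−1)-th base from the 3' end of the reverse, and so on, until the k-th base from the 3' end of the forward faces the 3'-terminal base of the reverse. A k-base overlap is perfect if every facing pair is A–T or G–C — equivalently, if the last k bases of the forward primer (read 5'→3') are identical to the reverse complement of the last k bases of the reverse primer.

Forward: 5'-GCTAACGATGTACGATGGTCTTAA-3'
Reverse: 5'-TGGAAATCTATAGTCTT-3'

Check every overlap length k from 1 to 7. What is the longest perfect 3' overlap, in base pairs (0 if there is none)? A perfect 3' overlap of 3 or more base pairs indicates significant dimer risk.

Longest perfect overlap: 2 complementary base pairs; below the dimer-risk threshold (threshold 3).

Last 7 bases (5'→3') — forward …GTCTTAA, reverse …TAGTCTT.
Reverse complement of the reverse primer's last 7 bases: AAGACTA; its first k bases are the reverse complement of the reverse primer's last k bases, so a perfect k-base overlap needs the forward primer's last k bases to equal them.
Comparing (forward last k vs required): k=1: A vs A ✓; k=2: AA vs AA ✓; k=3: TAA vs AAG ✗; k=4: TTAA vs AAGA ✗; k=5: CTTAA vs AAGAC ✗; k=6: TCTTAA vs AAGACT ✗; k=7: GTCTTAA vs AAGACTA ✗.
Perfect overlaps at k = 1, 2; the largest is 2.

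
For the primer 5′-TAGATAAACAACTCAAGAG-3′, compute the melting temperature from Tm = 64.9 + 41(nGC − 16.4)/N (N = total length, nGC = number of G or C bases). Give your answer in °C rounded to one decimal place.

42.5°C

Base counts: A=10, T=3, G=3, C=3; G+C = 6, N = 19.
Tm = 64.9 + 41·(6 − 16.4)/19 = 64.9 + -426.40/19 = 42.5°C.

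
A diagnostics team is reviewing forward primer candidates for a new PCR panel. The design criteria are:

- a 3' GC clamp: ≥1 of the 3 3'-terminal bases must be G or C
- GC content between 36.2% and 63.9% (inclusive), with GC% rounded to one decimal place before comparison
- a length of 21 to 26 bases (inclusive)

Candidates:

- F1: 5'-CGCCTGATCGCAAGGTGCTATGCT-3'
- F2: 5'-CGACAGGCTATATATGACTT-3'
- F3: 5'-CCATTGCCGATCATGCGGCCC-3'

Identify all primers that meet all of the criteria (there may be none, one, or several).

F1 (24 nt, A=4 T=6 G=7 C=7): 3' end GCT has 2 G/C ✓; GC 14/24 = 58.3% ✓; length 24 ✓ — passes.
F2 (20 nt, A=6 T=6 G=4 C=4): 3' end CTT has 1 G/C ✓; GC 8/20 = 40.0% ✓; length 20, outside 21–26 ✗ — fails.
F3 (21 nt, A=3 T=4 G=5 C=9): 3' end CCC has 3 G/C ✓; GC 14/21 = 66.7%, outside 36.2–63.9% ✗; length 21 ✓ — fails.

F1 only.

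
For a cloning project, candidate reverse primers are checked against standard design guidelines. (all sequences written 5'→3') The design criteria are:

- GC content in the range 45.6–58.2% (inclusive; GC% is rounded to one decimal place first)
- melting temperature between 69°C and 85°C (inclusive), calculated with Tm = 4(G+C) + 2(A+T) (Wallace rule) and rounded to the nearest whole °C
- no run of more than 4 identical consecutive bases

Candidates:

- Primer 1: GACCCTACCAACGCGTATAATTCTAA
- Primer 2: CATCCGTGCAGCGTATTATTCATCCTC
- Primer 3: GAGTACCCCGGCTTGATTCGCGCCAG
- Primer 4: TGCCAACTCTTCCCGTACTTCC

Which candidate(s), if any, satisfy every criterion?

Primer 2 only.

Primer 1 (26 nt, A=9 T=6 G=3 C=8): GC 11/26 = 42.3%, outside 45.6–58.2% ✗; Tm = 2·15 + 4·11 = 74°C ✓; longest run = 3 ✓ — fails.
Primer 2 (27 nt, A=5 T=9 G=4 C=9): GC 13/27 = 48.1% ✓; Tm = 2·14 + 4·13 = 80°C ✓; longest run = 2 ✓ — passes.
Primer 3 (26 nt, A=4 T=5 G=8 C=9): GC 17/26 = 65.4%, outside 45.6–58.2% ✗; Tm = 2·9 + 4·17 = 86°C, outside 69–85°C ✗; longest run = 4 ✓ — fails.
Primer 4 (22 nt, A=3 T=7 G=2 C=10): GC 12/22 = 54.5% ✓; Tm = 2·10 + 4·12 = 68°C, outside 69–85°C ✗; longest run = 3 ✓ — fails.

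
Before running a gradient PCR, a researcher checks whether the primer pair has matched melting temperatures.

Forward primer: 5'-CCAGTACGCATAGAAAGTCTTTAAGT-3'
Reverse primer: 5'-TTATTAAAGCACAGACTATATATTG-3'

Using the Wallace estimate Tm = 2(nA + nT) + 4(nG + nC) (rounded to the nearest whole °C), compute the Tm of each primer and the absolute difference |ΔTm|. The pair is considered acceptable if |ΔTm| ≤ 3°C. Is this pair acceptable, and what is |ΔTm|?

|ΔTm| = 10°C; the pair is not acceptable.

Forward: A=9 T=7 G=5 C=5 → Tm = 2·16 + 4·10 = 72°C.
Reverse: A=10 T=9 G=3 C=3 → Tm = 2·19 + 4·6 = 62°C.
|ΔTm| = |72 − 62| = 10°C, > 3°C.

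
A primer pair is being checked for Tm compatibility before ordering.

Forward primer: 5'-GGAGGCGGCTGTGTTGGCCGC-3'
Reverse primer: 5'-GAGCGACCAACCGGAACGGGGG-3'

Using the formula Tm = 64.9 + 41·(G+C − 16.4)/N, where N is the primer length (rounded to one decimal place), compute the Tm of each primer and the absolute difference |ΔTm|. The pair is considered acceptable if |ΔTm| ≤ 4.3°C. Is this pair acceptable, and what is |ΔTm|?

|ΔTm| = 0.1°C; the pair is acceptable.

Forward: G+C = 16, N = 21 → Tm = 64.9 + 41·(16 − 16.4)/21 = 64.1°C.
Reverse: G+C = 16, N = 22 → Tm = 64.9 + 41·(16 − 16.4)/22 = 64.2°C.
|ΔTm| = |64.1 − 64.2| = 0.1°C, ≤ 4.3°C.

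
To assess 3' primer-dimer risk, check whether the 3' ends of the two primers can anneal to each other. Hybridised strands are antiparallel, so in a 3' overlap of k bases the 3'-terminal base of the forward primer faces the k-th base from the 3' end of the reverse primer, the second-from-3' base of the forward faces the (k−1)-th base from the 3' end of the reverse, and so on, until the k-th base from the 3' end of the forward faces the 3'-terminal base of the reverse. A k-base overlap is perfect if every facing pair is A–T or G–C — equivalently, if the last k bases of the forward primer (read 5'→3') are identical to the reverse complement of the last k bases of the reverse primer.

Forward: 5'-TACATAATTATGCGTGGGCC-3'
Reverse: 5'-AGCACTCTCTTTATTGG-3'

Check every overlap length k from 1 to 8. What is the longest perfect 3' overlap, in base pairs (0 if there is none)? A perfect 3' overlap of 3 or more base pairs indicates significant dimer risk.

Longest perfect overlap: 2 complementary base pairs; below the dimer-risk threshold (threshold 3).

Last 8 bases (5'→3') — forward …CGTGGGCC, reverse …TTTATTGG.
Reverse complement of the reverse primer's last 8 bases: CCAATAAA; its first k bases are the reverse complement of the reverse primer's last k bases, so a perfect k-base overlap needs the forward primer's last k bases to equal them.
Comparing (forward last k vs required): k=1: C vs C ✓; k=2: CC vs CC ✓; k=3: GCC vs CCA ✗; k=4: GGCC vs CCAA ✗; k=5: GGGCC vs CCAAT ✗; k=6: TGGGCC vs CCAATA ✗; k=7: GTGGGCC vs CCAATAA ✗; k=8: CGTGGGCC vs CCAATAAA ✗.
Perfect overlaps at k = 1, 2; the largest is 2.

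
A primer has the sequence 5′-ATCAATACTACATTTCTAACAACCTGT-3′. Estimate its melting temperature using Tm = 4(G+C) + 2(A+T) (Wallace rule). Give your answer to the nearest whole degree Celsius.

70°C

Base counts: A=10, T=9, G=1, C=7 (length 27).
Tm = 2·(10+9) + 4·(1+7) = 2·19 + 4·8 = 38 + 32 = 70°C.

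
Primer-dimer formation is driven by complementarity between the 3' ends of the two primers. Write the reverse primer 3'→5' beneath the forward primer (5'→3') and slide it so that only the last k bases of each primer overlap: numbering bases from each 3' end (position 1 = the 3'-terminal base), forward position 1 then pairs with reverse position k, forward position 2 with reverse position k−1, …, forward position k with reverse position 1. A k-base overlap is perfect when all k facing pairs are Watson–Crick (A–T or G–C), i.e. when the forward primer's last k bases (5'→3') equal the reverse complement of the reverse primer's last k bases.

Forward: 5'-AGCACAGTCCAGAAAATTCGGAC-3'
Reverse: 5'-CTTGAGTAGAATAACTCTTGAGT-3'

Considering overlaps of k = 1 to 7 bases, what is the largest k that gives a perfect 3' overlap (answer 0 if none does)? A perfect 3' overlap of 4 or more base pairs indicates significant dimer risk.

Last 7 bases (5'→3') — forward …TTCGGAC, reverse …CTTGAGT.
Reverse complement of the reverse primer's last 7 bases: ACTCAAG; its first k bases are the reverse complement of the reverse primer's last k bases, so a perfect k-base overlap needs the forward primer's last k bases to equal them.
Comparing (forward last k vs required): k=1: C vs A ✗; k=2: AC vs AC ✓; k=3: GAC vs ACT ✗; k=4: GGAC vs ACTC ✗; k=5: CGGAC vs ACTCA ✗; k=6: TCGGAC vs ACTCAA ✗; k=7: TTCGGAC vs ACTCAAG ✗.
Only k = 2 is perfect, so the longest perfect 3' overlap is 2.

Longest perfect overlap: 2 complementary base pairs; below the dimer-risk threshold (threshold 4).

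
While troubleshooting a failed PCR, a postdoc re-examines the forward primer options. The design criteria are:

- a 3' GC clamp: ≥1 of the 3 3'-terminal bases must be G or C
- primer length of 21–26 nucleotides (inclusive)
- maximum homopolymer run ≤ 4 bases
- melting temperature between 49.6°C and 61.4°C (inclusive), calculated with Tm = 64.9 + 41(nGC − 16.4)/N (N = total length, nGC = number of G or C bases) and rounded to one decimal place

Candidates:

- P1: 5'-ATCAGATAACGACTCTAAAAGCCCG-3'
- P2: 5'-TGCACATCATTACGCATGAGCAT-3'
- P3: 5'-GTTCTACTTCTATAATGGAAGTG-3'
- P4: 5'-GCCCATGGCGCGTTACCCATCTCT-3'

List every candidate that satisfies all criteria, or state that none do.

P1, P2 and P3.

P1 (25 nt, A=10 T=4 G=4 C=7): 3' end CCG has 3 G/C ✓; length 25 ✓; longest run = 4 ✓; Tm = 64.9 + 41·(11 − 16.4)/25 = 56.0°C ✓ — passes.
P2 (23 nt, A=7 T=6 G=4 C=6): 3' end CAT has 1 G/C ✓; length 23 ✓; longest run = 2 ✓; Tm = 64.9 + 41·(10 − 16.4)/23 = 53.5°C ✓ — passes.
P3 (23 nt, A=6 T=9 G=5 C=3): 3' end GTG has 2 G/C ✓; length 23 ✓; longest run = 2 ✓; Tm = 64.9 + 41·(8 − 16.4)/23 = 49.9°C ✓ — passes.
P4 (24 nt, A=3 T=6 G=5 C=10): 3' end TCT has 1 G/C ✓; length 24 ✓; longest run = 3 ✓; Tm = 64.9 + 41·(15 − 16.4)/24 = 62.5°C, outside 49.6–61.4°C ✗ — fails.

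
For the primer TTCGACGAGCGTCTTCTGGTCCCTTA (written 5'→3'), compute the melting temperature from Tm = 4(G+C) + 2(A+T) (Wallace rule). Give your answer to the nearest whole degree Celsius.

Base counts: A=3, T=9, G=6, C=8 (length 26).
Tm = 2·(3+9) + 4·(6+8) = 2·12 + 4·14 = 24 + 56 = 80°C.

80°C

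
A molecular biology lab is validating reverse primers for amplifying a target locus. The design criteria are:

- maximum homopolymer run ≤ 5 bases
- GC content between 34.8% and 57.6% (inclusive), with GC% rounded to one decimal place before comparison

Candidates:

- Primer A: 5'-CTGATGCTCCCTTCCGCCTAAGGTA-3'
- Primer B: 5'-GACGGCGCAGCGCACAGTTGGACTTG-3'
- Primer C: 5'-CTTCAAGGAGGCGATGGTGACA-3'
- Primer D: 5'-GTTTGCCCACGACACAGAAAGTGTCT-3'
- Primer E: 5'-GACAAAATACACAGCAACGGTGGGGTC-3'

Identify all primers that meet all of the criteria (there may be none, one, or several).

Primer A, Primer C, Primer D and Primer E.

Primer A (25 nt, A=4 T=7 G=5 C=9): longest run = 3 ✓; GC 14/25 = 56.0% ✓ — passes.
Primer B (26 nt, A=5 T=4 G=10 C=7): longest run = 2 ✓; GC 17/26 = 65.4%, outside 34.8–57.6% ✗ — fails.
Primer C (22 nt, A=6 T=4 G=8 C=4): longest run = 2 ✓; GC 12/22 = 54.5% ✓ — passes.
Primer D (26 nt, A=7 T=6 G=6 C=7): longest run = 3 ✓; GC 13/26 = 50.0% ✓ — passes.
Primer E (27 nt, A=10 T=3 G=8 C=6): longest run = 4 ✓; GC 14/27 = 51.9% ✓ — passes.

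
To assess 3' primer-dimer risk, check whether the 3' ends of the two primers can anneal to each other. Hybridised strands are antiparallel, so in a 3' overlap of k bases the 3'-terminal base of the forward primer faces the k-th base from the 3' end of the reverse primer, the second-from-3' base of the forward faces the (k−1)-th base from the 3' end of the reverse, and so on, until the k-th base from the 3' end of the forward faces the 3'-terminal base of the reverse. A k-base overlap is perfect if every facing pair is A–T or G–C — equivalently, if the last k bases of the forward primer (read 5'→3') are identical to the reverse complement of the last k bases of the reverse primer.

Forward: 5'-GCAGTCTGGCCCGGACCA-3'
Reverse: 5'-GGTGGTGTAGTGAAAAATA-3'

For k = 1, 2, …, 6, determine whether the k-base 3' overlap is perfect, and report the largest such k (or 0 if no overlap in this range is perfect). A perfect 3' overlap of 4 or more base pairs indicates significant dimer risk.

Last 6 bases (5'→3') — forward …GGACCA, reverse …AAAATA.
Reverse complement of the reverse primer's last 6 bases: TATTTT; its first k bases are the reverse complement of the reverse primer's last k bases, so a perfect k-base overlap needs the forward primer's last k bases to equal them.
Comparing (forward last k vs required): k=1: A vs T ✗; k=2: CA vs TA ✗; k=3: CCA vs TAT ✗; k=4: ACCA vs TATT ✗; k=5: GACCA vs TATTT ✗; k=6: GGACCA vs TATTTT ✗.
No overlap length from 1 to 6 is perfect, so the longest perfect 3' overlap is 0.

Longest perfect overlap: 0 complementary base pairs; below the dimer-risk threshold (threshold 4).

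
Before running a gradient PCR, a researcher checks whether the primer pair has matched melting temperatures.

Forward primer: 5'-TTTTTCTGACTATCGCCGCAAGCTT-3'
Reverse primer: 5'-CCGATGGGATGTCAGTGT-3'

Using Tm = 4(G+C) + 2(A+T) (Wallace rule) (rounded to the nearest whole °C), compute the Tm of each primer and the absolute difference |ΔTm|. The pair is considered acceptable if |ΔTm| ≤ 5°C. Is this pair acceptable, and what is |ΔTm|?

|ΔTm| = 16°C; the pair is not acceptable.

Forward: A=4 T=10 G=4 C=7 → Tm = 2·14 + 4·11 = 72°C.
Reverse: A=3 T=5 G=7 C=3 → Tm = 2·8 + 4·10 = 56°C.
|ΔTm| = |72 − 56| = 16°C, > 5°C.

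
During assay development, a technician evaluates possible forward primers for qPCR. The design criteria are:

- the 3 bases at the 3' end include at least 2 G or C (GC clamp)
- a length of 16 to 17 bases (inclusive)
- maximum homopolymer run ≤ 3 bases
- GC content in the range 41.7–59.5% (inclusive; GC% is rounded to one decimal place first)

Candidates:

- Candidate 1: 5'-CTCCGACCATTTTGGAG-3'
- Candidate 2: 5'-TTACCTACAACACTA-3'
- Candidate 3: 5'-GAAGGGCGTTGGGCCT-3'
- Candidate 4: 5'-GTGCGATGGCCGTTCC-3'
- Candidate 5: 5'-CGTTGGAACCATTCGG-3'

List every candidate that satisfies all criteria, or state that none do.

Candidate 1 (17 nt, A=3 T=5 G=4 C=5): 3' end GAG has 2 G/C ✓; length 17 ✓; longest run = 4, exceeds 3 ✗; GC 9/17 = 52.9% ✓ — fails.
Candidate 2 (15 nt, A=6 T=4 G=0 C=5): 3' end CTA has 1 G/C, need ≥2 ✗; length 15, outside 16–17 ✗; longest run = 2 ✓; GC 5/15 = 33.3%, outside 41.7–59.5% ✗ — fails.
Candidate 3 (16 nt, A=2 T=3 G=8 C=3): 3' end CCT has 2 G/C ✓; length 16 ✓; longest run = 3 ✓; GC 11/16 = 68.8%, outside 41.7–59.5% ✗ — fails.
Candidate 4 (16 nt, A=1 T=4 G=6 C=5): 3' end TCC has 2 G/C ✓; length 16 ✓; longest run = 2 ✓; GC 11/16 = 68.8%, outside 41.7–59.5% ✗ — fails.
Candidate 5 (16 nt, A=3 T=4 G=5 C=4): 3' end CGG has 3 G/C ✓; length 16 ✓; longest run = 2 ✓; GC 9/16 = 56.3% ✓ — passes.

Candidate 5 only.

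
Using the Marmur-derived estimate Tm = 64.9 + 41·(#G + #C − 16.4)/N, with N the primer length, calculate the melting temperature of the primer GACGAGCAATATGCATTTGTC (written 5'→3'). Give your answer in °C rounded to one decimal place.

50.5°C

Base counts: A=6, T=6, G=5, C=4; G+C = 9, N = 21.
Tm = 64.9 + 41·(9 − 16.4)/21 = 64.9 + -303.40/21 = 50.5°C.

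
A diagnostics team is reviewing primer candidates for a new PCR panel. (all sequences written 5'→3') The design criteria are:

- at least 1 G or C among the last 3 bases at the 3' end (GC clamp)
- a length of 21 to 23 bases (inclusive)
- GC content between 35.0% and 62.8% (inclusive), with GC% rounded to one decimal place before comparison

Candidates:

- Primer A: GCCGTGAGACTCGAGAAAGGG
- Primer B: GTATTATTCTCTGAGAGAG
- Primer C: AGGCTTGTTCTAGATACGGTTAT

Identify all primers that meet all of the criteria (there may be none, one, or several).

Primer A only.

Primer A (21 nt, A=6 T=2 G=9 C=4): 3' end GGG has 3 G/C ✓; length 21 ✓; GC 13/21 = 61.9% ✓ — passes.
Primer B (19 nt, A=5 T=7 G=5 C=2): 3' end GAG has 2 G/C ✓; length 19, outside 21–23 ✗; GC 7/19 = 36.8% ✓ — fails.
Primer C (23 nt, A=5 T=9 G=6 C=3): 3' end TAT has 0 G/C, need ≥1 ✗; length 23 ✓; GC 9/23 = 39.1% ✓ — fails.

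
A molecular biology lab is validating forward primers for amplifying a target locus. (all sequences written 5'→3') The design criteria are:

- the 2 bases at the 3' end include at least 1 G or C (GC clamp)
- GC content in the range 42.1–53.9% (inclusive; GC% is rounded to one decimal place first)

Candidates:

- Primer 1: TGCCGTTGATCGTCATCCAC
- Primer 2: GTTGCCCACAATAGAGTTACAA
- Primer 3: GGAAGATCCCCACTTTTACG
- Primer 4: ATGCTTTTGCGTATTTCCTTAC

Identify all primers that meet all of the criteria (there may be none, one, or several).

Primer 3 only.

Primer 1 (20 nt, A=3 T=6 G=4 C=7): 3' end AC has 1 G/C ✓; GC 11/20 = 55.0%, outside 42.1–53.9% ✗ — fails.
Primer 2 (22 nt, A=8 T=5 G=4 C=5): 3' end AA has 0 G/C, need ≥1 ✗; GC 9/22 = 40.9%, outside 42.1–53.9% ✗ — fails.
Primer 3 (20 nt, A=5 T=5 G=4 C=6): 3' end CG has 2 G/C ✓; GC 10/20 = 50.0% ✓ — passes.
Primer 4 (22 nt, A=3 T=11 G=3 C=5): 3' end AC has 1 G/C ✓; GC 8/22 = 36.4%, outside 42.1–53.9% ✗ — fails.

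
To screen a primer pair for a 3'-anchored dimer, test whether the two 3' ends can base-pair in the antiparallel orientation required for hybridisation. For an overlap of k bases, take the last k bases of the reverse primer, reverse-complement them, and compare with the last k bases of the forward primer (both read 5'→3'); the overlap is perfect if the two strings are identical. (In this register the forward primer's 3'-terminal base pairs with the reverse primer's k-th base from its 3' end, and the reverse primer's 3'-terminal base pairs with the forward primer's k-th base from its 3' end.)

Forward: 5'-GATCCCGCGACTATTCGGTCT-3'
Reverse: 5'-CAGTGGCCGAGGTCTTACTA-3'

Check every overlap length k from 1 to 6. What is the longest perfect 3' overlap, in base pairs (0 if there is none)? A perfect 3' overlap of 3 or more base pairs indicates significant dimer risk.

Longest perfect overlap: 1 complementary base pair; below the dimer-risk threshold (threshold 3).

Last 6 bases (5'→3') — forward …CGGTCT, reverse …TTACTA.
Reverse complement of the reverse primer's last 6 bases: TAGTAA; its first k bases are the reverse complement of the reverse primer's last k bases, so a perfect k-base overlap needs the forward primer's last k bases to equal them.
Comparing (forward last k vs required): k=1: T vs T ✓; k=2: CT vs TA ✗; k=3: TCT vs TAG ✗; k=4: GTCT vs TAGT ✗; k=5: GGTCT vs TAGTA ✗; k=6: CGGTCT vs TAGTAA ✗.
Only k = 1 is perfect, so the longest perfect 3' overlap is 1.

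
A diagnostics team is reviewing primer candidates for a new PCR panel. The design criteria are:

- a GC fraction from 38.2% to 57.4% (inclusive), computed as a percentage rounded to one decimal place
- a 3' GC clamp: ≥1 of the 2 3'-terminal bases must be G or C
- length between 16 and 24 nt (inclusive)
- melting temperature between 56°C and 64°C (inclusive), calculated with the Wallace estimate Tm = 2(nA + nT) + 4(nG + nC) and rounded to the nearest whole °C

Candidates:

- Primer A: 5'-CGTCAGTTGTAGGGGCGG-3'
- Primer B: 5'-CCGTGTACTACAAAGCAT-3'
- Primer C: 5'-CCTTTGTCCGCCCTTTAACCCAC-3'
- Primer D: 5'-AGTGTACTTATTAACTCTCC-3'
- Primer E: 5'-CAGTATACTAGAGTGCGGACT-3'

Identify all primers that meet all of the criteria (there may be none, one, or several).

Primer E only.

Primer A (18 nt, A=2 T=4 G=9 C=3): GC 12/18 = 66.7%, outside 38.2–57.4% ✗; 3' end GG has 2 G/C ✓; length 18 ✓; Tm = 2·6 + 4·12 = 60°C ✓ — fails.
Primer B (18 nt, A=6 T=4 G=3 C=5): GC 8/18 = 44.4% ✓; 3' end AT has 0 G/C, need ≥1 ✗; length 18 ✓; Tm = 2·10 + 4·8 = 52°C, outside 56–64°C ✗ — fails.
Primer C (23 nt, A=3 T=7 G=2 C=11): GC 13/23 = 56.5% ✓; 3' end AC has 1 G/C ✓; length 23 ✓; Tm = 2·10 + 4·13 = 72°C, outside 56–64°C ✗ — fails.
Primer D (20 nt, A=5 T=8 G=2 C=5): GC 7/20 = 35.0%, outside 38.2–57.4% ✗; 3' end CC has 2 G/C ✓; length 20 ✓; Tm = 2·13 + 4·7 = 54°C, outside 56–64°C ✗ — fails.
Primer E (21 nt, A=6 T=5 G=6 C=4): GC 10/21 = 47.6% ✓; 3' end CT has 1 G/C ✓; length 21 ✓; Tm = 2·11 + 4·10 = 62°C ✓ — passes.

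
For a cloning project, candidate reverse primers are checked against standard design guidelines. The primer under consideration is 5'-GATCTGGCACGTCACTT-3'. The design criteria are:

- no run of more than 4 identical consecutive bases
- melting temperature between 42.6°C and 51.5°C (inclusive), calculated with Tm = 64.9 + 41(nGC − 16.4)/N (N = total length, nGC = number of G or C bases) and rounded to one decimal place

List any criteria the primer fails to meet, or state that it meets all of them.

Meets all criteria.

Base counts: A=3, T=5, G=4, C=5 (length 17).
homopolymer run: longest run = 2 ✓
Tm: Tm = 64.9 + 41·(9 − 16.4)/17 = 47.1°C ✓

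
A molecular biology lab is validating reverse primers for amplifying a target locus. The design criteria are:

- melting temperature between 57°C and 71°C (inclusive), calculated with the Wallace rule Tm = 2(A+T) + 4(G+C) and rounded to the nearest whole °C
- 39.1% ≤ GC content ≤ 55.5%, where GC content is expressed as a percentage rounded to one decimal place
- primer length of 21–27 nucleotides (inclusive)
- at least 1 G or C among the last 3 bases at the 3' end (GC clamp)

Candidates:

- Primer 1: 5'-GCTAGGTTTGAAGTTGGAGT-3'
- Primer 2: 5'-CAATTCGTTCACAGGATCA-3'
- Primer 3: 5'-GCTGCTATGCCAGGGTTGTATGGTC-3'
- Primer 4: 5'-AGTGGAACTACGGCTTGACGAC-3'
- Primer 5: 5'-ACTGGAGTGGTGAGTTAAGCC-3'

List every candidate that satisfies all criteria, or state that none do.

Primer 4 and Primer 5.

Primer 1 (20 nt, A=4 T=7 G=8 C=1): Tm = 2·11 + 4·9 = 58°C ✓; GC 9/20 = 45.0% ✓; length 20, outside 21–27 ✗; 3' end AGT has 1 G/C ✓ — fails.
Primer 2 (19 nt, A=6 T=5 G=3 C=5): Tm = 2·11 + 4·8 = 54°C, outside 57–71°C ✗; GC 8/19 = 42.1% ✓; length 19, outside 21–27 ✗; 3' end TCA has 1 G/C ✓ — fails.
Primer 3 (25 nt, A=3 T=8 G=9 C=5): Tm = 2·11 + 4·14 = 78°C, outside 57–71°C ✗; GC 14/25 = 56.0%, outside 39.1–55.5% ✗; length 25 ✓; 3' end GTC has 2 G/C ✓ — fails.
Primer 4 (22 nt, A=6 T=4 G=7 C=5): Tm = 2·10 + 4·12 = 68°C ✓; GC 12/22 = 54.5% ✓; length 22 ✓; 3' end GAC has 2 G/C ✓ — passes.
Primer 5 (21 nt, A=5 T=5 G=8 C=3): Tm = 2·10 + 4·11 = 64°C ✓; GC 11/21 = 52.4% ✓; length 21 ✓; 3' end GCC has 3 G/C ✓ — passes.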